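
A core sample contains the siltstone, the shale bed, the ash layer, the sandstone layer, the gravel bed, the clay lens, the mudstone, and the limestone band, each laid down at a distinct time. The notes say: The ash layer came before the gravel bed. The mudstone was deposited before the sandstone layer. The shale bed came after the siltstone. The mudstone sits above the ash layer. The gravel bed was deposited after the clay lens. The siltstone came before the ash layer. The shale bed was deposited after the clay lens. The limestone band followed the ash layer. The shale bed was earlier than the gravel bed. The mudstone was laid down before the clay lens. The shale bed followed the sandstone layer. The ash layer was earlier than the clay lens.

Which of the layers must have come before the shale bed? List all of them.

the ash layer, the clay lens, the mudstone, the sandstone layer, the siltstone

Directly stated before the shale bed: the clay lens, the sandstone layer, and the siltstone.
The ash layer reaches the shale bed via the ash layer → the clay lens → the shale bed.
The mudstone reaches the shale bed via the mudstone → the sandstone layer → the shale bed.
No chain forces the limestone band (or any of the others) ahead of the shale bed.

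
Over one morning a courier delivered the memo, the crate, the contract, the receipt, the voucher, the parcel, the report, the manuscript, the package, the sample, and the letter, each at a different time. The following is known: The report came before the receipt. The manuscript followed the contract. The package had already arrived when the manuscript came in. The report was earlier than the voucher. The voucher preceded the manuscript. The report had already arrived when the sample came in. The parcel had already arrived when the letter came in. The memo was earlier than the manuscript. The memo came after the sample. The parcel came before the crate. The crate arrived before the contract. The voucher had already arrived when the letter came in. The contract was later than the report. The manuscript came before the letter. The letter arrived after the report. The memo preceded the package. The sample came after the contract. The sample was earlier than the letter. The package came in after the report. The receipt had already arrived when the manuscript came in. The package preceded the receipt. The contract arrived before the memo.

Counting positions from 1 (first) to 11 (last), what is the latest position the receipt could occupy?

9

The receipt must come before the letter and the manuscript — 2 items forced after it.
Everything else can be placed before the receipt in some valid order, so the receipt can sit as late as position 11 − 2 = 9.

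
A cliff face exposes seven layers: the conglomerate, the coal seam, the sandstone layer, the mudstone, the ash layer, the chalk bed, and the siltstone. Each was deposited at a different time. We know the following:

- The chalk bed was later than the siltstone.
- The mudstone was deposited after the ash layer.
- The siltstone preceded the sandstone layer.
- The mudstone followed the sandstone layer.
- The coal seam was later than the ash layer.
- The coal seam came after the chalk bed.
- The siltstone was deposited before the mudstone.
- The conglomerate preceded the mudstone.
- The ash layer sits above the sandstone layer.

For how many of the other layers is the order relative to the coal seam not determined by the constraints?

Forced before the coal seam: the ash layer, the chalk bed, the sandstone layer, and the siltstone.
That leaves the conglomerate and the mudstone with no forced order relative to the coal seam — 2.

2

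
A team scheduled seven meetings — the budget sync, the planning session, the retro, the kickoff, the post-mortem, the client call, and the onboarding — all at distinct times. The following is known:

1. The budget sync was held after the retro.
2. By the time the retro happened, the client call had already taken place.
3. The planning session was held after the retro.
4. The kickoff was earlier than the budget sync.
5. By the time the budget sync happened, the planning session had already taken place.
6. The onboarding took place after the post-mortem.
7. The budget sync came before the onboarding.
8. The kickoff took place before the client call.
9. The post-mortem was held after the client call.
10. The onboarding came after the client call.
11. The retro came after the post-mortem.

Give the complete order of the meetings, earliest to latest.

The constraints fix every adjacent pair, so only one ordering works:
the kickoff → the client call → the post-mortem → the retro → the planning session → the budget sync → the onboarding.

the kickoff, the client call, the post-mortem, the retro, the planning session, the budget sync, the onboarding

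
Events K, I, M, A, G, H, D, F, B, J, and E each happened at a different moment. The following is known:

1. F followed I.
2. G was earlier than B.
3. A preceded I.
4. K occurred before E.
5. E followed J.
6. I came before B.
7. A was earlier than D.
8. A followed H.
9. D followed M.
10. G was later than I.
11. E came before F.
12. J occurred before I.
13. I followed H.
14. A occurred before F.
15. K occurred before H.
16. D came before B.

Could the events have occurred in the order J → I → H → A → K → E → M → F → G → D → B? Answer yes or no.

The constraints require H before I, but in the proposed sequence I appears ahead of H. That one violation is enough.

no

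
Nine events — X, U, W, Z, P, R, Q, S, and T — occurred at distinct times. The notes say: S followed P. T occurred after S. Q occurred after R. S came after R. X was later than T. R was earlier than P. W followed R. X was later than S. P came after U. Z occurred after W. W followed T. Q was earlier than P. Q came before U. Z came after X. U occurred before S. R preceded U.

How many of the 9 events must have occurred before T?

Directly stated before T: S.
P reaches T via P → S → T.
Q reaches T via Q → U → S → T.
R reaches T via R → S → T.
Likewise U reaches T by chaining the stated constraints.
That's P, Q, R, S, and U — 5 in all.

5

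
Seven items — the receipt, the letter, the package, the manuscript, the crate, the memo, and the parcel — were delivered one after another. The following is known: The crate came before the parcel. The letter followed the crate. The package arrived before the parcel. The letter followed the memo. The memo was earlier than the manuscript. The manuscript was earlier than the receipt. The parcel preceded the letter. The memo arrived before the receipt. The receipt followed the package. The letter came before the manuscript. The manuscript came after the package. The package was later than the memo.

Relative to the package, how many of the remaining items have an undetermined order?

1

Forced before the package: the memo; forced after the package: the letter, the manuscript, the parcel, and the receipt.
That leaves the crate with no forced order relative to the package — 1.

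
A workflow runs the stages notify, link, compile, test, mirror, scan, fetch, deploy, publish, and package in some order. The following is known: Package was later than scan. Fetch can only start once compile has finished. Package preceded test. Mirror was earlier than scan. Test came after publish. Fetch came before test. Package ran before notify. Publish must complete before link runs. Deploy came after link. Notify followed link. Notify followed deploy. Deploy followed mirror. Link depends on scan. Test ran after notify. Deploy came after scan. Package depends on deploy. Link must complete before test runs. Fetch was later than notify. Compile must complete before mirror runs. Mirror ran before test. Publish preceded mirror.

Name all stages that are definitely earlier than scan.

Directly stated before scan: mirror.
Compile reaches scan via compile → mirror → scan.
Publish reaches scan via publish → mirror → scan.

compile, mirror, publish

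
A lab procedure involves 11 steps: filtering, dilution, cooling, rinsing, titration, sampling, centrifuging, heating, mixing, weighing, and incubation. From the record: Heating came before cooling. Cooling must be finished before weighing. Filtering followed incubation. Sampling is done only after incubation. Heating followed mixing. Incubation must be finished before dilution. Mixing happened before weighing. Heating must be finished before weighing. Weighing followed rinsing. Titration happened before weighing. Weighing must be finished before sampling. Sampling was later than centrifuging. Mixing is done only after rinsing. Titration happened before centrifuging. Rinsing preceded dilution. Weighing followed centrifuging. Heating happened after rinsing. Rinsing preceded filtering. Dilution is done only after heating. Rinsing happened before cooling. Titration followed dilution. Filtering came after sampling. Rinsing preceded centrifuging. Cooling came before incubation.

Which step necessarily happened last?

Every other step has a chain of constraints placing it before filtering, so filtering is last.

filtering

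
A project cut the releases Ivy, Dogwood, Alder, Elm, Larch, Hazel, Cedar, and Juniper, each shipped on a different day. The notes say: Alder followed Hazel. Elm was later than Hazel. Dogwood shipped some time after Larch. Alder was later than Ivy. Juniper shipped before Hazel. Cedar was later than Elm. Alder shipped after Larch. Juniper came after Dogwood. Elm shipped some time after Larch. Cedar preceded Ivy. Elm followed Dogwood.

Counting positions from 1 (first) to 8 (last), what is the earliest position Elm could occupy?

Dogwood, Hazel, Juniper, and Larch must all come before Elm — 4 forced predecessors.
Nothing else is forced ahead of Elm, so its earliest slot is position 4 + 1 = 5.

5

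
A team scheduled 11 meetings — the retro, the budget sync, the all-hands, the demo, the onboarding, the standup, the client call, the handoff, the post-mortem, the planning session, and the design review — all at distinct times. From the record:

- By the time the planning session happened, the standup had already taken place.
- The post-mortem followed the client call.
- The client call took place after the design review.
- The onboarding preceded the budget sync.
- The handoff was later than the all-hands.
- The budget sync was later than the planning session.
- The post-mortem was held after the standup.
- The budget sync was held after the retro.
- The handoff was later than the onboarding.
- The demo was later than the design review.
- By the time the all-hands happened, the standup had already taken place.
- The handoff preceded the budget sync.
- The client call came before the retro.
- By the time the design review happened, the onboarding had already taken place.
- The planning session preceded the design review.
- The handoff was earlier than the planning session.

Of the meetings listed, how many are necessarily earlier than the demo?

Directly stated before the demo: the design review.
The all-hands reaches the demo via the all-hands → the handoff → the planning session → the design review → the demo.
The handoff reaches the demo via the handoff → the planning session → the design review → the demo.
The onboarding reaches the demo via the onboarding → the design review → the demo.
Likewise the planning session and the standup each reach the demo by chaining the stated constraints.
No chain forces the budget sync (or any of the others) ahead of the demo.
That's the all-hands, the design review, the handoff, the onboarding, the planning session, and the standup — 6 in all.

6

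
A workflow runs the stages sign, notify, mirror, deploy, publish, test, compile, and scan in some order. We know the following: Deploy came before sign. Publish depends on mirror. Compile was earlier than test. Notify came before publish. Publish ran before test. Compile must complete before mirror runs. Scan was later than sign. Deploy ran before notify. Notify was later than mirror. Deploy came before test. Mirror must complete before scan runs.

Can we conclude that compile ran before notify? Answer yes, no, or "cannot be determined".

yes

Chain the constraints: compile → mirror → notify. Each link is directly stated, so compile comes before notify.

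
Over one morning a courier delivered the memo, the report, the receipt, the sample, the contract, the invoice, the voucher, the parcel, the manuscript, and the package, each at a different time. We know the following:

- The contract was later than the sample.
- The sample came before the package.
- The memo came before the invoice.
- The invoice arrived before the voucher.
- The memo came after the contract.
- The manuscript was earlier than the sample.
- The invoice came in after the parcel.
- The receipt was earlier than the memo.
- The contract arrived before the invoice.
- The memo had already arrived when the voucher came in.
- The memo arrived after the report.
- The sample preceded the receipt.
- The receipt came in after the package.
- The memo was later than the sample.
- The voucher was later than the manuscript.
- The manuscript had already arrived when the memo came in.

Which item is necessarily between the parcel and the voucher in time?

Tracing the constraints gives the parcel → the invoice → the voucher, so the invoice sits after the parcel and before the voucher.
No other item is forced both after the parcel and before the voucher.

the invoice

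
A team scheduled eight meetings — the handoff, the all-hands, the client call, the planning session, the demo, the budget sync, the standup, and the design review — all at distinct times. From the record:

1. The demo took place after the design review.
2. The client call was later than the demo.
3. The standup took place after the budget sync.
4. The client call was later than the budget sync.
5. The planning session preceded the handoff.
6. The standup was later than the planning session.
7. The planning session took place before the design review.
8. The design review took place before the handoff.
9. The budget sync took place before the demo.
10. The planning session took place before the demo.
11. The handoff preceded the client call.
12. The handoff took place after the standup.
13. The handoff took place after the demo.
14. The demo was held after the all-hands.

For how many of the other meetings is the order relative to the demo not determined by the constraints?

1

Forced before the demo: the all-hands, the budget sync, the design review, and the planning session; forced after the demo: the client call and the handoff.
That leaves the standup with no forced order relative to the demo — 1.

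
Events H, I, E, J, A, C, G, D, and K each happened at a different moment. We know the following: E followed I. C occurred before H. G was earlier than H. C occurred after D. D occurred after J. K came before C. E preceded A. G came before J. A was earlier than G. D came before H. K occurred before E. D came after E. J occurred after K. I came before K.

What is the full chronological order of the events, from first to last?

I, K, E, A, G, J, D, C, H

The constraints fix every adjacent pair, so only one ordering works:
I → K → E → A → G → J → D → C → H.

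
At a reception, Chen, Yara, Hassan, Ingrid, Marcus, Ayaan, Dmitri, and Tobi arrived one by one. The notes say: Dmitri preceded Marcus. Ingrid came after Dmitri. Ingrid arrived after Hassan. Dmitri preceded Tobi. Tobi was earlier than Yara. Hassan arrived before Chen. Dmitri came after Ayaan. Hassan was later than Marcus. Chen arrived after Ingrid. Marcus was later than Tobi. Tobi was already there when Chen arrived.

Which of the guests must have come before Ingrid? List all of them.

Directly stated before Ingrid: Dmitri and Hassan.
Ayaan reaches Ingrid via Ayaan → Dmitri → Ingrid.
Marcus reaches Ingrid via Marcus → Hassan → Ingrid.
Tobi reaches Ingrid via Tobi → Marcus → Hassan → Ingrid.

Ayaan, Dmitri, Hassan, Marcus, Tobi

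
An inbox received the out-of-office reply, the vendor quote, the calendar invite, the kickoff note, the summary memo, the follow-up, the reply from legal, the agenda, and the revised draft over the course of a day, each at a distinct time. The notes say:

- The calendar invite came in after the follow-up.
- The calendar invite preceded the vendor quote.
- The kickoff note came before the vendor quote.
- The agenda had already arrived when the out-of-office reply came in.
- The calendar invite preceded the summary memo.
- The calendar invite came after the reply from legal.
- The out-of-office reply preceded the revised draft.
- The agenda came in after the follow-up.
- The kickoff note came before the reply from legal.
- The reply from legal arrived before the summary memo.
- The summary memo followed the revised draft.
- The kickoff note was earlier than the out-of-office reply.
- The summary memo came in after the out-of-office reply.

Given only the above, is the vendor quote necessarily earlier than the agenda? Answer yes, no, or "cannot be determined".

cannot be determined

No chain of stated constraints runs from the vendor quote to the agenda, and none runs from the agenda to the vendor quote either.
So the relative order of the vendor quote and the agenda is not fixed by the given facts.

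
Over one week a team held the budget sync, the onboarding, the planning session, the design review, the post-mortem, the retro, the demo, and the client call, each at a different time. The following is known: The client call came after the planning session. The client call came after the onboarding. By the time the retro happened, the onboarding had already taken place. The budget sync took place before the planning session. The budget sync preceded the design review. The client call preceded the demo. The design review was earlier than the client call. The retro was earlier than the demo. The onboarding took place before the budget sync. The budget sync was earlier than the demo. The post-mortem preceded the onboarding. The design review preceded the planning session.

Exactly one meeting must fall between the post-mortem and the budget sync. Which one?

Tracing the constraints gives the post-mortem → the onboarding → the budget sync, so the onboarding sits after the post-mortem and before the budget sync.
No other meeting is forced both after the post-mortem and before the budget sync.

the onboarding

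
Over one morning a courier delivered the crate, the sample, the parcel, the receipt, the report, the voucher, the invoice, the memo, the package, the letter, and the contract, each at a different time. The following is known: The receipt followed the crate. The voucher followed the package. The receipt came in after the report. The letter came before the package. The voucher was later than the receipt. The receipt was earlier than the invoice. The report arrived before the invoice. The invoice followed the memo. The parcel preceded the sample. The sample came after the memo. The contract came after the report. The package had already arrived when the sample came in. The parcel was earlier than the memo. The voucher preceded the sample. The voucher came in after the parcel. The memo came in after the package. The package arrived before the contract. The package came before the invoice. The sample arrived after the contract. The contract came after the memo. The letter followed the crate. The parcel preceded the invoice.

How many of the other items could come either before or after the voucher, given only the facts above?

Forced before the voucher: the crate, the letter, the package, the parcel, the receipt, and the report; forced after the voucher: the sample.
That leaves the contract, the invoice, and the memo with no forced order relative to the voucher — 3.

3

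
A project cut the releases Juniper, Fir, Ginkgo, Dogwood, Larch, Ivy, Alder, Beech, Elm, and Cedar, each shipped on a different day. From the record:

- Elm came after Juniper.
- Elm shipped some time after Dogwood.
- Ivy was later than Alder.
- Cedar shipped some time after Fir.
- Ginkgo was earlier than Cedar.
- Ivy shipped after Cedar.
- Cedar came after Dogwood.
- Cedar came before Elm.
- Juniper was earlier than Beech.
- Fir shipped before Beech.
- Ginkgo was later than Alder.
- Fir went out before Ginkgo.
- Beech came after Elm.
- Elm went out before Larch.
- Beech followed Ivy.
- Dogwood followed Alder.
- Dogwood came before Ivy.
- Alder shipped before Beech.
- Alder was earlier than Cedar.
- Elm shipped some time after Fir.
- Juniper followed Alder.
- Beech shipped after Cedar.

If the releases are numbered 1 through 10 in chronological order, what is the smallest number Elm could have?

Alder, Cedar, Dogwood, Fir, Ginkgo, and Juniper must all come before Elm — 6 forced predecessors.
Nothing else is forced ahead of Elm, so its earliest slot is position 6 + 1 = 7.

7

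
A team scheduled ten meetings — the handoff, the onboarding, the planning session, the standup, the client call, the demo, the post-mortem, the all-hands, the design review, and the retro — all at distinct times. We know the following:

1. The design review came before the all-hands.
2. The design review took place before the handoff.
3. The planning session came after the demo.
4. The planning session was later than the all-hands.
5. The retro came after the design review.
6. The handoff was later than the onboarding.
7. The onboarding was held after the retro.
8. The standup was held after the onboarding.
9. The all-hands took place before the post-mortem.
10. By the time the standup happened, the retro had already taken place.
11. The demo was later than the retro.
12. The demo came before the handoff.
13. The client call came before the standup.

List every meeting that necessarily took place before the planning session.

Directly stated before the planning session: the all-hands and the demo.
The design review reaches the planning session via the design review → the all-hands → the planning session.
The retro reaches the planning session via the retro → the demo → the planning session.
No chain forces the onboarding (or any of the others) ahead of the planning session.

the all-hands, the demo, the design review, the retro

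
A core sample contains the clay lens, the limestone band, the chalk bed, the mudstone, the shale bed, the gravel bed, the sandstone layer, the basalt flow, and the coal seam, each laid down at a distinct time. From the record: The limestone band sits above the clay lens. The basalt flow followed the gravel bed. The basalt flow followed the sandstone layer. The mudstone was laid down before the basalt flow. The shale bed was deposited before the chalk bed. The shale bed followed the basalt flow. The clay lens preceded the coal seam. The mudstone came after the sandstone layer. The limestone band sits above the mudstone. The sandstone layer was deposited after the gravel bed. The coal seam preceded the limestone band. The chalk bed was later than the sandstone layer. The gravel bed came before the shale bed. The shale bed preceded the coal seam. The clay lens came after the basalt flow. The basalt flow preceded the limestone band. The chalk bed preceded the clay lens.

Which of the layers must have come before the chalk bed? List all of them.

Directly stated before the chalk bed: the sandstone layer and the shale bed.
The basalt flow reaches the chalk bed via the basalt flow → the shale bed → the chalk bed.
The gravel bed reaches the chalk bed via the gravel bed → the sandstone layer → the chalk bed.
The mudstone reaches the chalk bed via the mudstone → the basalt flow → the shale bed → the chalk bed.
No chain forces the clay lens (or any of the others) ahead of the chalk bed.

the basalt flow, the gravel bed, the mudstone, the sandstone layer, the shale bed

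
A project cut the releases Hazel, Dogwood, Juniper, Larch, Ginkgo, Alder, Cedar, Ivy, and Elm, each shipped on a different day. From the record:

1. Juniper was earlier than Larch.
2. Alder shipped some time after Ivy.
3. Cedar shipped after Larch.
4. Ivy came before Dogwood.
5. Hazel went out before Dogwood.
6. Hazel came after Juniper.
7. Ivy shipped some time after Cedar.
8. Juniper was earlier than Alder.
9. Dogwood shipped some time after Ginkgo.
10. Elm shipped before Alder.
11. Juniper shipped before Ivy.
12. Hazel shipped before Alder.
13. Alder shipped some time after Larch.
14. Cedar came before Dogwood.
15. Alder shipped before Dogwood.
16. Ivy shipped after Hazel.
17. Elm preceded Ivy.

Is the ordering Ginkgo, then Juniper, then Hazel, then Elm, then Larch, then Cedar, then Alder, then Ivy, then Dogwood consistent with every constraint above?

no

The constraints require Ivy before Alder, but in the proposed sequence Alder appears ahead of Ivy. That one violation is enough.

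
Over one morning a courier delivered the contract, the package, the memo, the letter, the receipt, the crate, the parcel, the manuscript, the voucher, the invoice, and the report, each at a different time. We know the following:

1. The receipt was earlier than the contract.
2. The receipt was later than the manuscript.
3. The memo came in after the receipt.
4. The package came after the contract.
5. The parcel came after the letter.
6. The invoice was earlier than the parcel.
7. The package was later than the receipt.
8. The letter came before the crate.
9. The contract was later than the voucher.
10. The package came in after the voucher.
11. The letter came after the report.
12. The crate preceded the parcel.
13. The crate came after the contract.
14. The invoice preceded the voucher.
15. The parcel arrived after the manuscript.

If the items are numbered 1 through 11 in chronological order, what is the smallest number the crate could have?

8

The contract, the invoice, the letter, the manuscript, the receipt, the report, and the voucher must all come before the crate — 7 forced predecessors.
Nothing else is forced ahead of the crate, so its earliest slot is position 7 + 1 = 8.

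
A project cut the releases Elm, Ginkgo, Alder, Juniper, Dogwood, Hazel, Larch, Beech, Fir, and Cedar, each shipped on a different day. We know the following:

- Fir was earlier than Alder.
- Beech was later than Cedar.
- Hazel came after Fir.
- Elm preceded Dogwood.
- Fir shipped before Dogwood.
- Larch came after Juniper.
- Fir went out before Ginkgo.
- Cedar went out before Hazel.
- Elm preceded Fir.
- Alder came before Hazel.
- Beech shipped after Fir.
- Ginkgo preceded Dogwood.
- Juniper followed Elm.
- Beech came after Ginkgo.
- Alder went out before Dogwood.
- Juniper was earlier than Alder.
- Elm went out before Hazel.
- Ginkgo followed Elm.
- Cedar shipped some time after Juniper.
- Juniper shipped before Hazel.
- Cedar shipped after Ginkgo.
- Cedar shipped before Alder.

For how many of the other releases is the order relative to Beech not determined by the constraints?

4

Forced before Beech: Cedar, Elm, Fir, Ginkgo, and Juniper.
That leaves Alder, Dogwood, Hazel, and Larch with no forced order relative to Beech — 4.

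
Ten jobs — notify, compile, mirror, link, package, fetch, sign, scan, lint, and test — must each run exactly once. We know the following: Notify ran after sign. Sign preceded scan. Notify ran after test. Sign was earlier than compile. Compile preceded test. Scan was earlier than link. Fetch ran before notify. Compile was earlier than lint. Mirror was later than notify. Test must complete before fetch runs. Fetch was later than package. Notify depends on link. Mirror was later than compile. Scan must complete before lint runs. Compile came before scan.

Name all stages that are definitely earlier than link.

compile, scan, sign

Directly stated before link: scan.
Compile reaches link via compile → scan → link.
Sign reaches link via sign → scan → link.
No chain forces notify (or any of the others) ahead of link.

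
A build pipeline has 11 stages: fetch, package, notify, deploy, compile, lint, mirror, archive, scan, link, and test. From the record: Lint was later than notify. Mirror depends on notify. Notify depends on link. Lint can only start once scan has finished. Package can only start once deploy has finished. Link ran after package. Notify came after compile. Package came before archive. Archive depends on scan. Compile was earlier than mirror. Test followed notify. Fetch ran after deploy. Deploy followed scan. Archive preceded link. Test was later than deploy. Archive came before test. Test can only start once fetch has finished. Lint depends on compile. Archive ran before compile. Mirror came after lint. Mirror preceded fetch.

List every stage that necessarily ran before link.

Directly stated before link: archive and package.
Deploy reaches link via deploy → package → link.
Scan reaches link via scan → archive → link.
No chain forces notify (or any of the others) ahead of link.

archive, deploy, package, scan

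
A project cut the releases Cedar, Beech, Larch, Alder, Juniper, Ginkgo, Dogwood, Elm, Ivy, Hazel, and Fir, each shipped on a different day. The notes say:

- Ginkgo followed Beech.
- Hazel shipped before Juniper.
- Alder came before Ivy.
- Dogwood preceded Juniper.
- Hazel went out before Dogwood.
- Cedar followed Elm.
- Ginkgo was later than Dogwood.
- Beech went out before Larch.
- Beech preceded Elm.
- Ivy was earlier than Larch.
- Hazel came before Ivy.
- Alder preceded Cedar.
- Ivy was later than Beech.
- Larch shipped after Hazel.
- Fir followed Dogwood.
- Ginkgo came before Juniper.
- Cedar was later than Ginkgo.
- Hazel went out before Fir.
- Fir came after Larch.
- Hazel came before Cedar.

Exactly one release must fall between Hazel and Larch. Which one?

Ivy

Tracing the constraints gives Hazel → Ivy → Larch, so Ivy sits after Hazel and before Larch.
No other release is forced both after Hazel and before Larch.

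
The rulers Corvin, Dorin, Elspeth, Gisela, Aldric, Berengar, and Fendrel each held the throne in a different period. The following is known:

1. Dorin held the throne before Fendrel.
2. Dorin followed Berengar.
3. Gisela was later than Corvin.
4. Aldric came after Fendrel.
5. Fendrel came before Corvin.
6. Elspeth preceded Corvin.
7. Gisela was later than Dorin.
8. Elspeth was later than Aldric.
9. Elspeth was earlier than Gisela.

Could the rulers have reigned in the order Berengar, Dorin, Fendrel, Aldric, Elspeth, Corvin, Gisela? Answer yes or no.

Check each stated constraint against the proposed order — e.g. Fendrel is ahead of Corvin; Dorin is ahead of Gisela. Every pair is in the required order; nothing is violated.

yes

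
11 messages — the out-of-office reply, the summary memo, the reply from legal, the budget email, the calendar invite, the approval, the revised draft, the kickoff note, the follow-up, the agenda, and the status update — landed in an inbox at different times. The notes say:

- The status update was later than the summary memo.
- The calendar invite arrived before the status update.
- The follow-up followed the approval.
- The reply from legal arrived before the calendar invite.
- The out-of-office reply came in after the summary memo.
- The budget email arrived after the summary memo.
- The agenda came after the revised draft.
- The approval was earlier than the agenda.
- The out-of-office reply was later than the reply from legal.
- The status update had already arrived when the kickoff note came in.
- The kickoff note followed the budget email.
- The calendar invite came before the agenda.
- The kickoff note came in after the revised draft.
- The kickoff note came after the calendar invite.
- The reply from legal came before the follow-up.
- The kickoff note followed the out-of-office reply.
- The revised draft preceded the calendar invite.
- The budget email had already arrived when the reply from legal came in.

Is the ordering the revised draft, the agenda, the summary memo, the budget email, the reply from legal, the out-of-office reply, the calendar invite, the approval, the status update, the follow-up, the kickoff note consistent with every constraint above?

no

The constraints require the approval before the agenda, but in the proposed sequence the agenda appears ahead of the approval. That one violation is enough.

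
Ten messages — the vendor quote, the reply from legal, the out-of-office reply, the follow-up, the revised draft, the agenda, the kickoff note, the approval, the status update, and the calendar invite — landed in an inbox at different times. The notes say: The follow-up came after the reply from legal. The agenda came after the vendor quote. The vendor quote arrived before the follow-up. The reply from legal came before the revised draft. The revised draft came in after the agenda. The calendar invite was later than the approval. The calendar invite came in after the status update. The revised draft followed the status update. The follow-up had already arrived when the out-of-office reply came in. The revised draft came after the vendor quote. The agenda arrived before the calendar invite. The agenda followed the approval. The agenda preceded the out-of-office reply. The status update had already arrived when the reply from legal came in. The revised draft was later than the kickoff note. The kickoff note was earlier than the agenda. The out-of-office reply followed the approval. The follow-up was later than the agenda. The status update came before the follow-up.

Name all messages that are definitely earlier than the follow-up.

Directly stated before the follow-up: the agenda, the reply from legal, the status update, and the vendor quote.
The approval reaches the follow-up via the approval → the agenda → the follow-up.
The kickoff note reaches the follow-up via the kickoff note → the agenda → the follow-up.
No chain forces the calendar invite (or any of the others) ahead of the follow-up.

the agenda, the approval, the kickoff note, the reply from legal, the status update, the vendor quote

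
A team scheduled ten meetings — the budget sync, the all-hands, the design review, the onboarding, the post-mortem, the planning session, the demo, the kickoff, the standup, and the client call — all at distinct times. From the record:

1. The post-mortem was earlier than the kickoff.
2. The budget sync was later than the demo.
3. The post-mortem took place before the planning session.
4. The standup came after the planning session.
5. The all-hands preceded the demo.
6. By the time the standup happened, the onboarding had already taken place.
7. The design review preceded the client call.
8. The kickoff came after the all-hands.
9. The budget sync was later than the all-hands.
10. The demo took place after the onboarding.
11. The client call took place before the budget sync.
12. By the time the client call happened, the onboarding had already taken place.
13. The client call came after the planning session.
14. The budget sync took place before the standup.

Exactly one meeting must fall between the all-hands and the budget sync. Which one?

Tracing the constraints gives the all-hands → the demo → the budget sync, so the demo sits after the all-hands and before the budget sync.
No other meeting is forced both after the all-hands and before the budget sync.

the demo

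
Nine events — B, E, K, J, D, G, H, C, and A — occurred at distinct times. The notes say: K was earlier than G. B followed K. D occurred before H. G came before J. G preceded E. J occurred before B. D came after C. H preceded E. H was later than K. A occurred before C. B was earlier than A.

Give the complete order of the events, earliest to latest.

K, G, J, B, A, C, D, H, E

The constraints fix every adjacent pair, so only one ordering works:
K → G → J → B → A → C → D → H → E.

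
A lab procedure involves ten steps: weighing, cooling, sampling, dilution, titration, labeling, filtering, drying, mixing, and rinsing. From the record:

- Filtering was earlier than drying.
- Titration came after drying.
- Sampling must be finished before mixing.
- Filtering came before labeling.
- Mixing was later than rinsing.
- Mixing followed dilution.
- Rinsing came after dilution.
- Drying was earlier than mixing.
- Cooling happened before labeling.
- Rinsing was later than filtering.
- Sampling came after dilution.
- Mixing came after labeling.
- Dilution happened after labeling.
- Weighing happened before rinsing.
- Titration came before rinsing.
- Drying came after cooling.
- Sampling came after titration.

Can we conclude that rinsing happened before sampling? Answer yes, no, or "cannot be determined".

cannot be determined

No chain of stated constraints runs from rinsing to sampling, and none runs from sampling to rinsing either.
So the relative order of rinsing and sampling is not fixed by the given facts.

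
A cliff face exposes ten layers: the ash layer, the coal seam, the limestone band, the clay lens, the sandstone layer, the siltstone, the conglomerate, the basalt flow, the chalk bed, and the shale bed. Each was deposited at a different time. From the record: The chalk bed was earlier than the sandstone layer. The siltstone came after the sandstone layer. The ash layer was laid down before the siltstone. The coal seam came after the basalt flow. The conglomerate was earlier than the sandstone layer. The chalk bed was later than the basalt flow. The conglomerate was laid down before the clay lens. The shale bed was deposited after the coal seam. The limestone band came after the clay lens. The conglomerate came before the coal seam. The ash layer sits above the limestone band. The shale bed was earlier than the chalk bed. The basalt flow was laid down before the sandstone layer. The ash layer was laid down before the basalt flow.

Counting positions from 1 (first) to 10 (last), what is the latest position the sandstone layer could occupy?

9

The sandstone layer must come before the siltstone — 1 layer forced after it.
Everything else can be placed before the sandstone layer in some valid order, so the sandstone layer can sit as late as position 10 − 1 = 9.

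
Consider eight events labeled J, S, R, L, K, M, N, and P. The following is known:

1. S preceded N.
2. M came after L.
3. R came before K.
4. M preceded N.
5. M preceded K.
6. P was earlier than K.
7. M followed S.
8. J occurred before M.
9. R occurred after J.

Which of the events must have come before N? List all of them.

J, L, M, S

Directly stated before N: M and S.
J reaches N via J → M → N.
L reaches N via L → M → N.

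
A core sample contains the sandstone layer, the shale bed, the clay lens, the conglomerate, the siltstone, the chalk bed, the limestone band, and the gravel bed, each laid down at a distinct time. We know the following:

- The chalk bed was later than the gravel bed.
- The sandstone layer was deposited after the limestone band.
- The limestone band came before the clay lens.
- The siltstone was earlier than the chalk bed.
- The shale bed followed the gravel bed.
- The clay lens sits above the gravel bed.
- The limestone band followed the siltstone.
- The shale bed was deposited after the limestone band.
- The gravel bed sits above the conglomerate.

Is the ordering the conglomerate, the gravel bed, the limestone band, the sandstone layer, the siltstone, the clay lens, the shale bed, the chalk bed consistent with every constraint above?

The constraints require the siltstone before the limestone band, but in the proposed sequence the limestone band appears ahead of the siltstone. That one violation is enough.

no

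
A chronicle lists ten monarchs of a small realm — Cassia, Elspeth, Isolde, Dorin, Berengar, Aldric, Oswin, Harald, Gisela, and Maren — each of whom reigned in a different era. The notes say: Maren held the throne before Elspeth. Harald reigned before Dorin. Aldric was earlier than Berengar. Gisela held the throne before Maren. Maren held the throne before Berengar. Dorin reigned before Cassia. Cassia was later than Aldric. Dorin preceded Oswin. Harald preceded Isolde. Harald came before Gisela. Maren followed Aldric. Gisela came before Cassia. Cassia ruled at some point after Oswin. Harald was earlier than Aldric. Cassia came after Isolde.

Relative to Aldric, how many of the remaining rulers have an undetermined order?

4

Forced before Aldric: Harald; forced after Aldric: Berengar, Cassia, Elspeth, and Maren.
That leaves Dorin, Gisela, Isolde, and Oswin with no forced order relative to Aldric — 4.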